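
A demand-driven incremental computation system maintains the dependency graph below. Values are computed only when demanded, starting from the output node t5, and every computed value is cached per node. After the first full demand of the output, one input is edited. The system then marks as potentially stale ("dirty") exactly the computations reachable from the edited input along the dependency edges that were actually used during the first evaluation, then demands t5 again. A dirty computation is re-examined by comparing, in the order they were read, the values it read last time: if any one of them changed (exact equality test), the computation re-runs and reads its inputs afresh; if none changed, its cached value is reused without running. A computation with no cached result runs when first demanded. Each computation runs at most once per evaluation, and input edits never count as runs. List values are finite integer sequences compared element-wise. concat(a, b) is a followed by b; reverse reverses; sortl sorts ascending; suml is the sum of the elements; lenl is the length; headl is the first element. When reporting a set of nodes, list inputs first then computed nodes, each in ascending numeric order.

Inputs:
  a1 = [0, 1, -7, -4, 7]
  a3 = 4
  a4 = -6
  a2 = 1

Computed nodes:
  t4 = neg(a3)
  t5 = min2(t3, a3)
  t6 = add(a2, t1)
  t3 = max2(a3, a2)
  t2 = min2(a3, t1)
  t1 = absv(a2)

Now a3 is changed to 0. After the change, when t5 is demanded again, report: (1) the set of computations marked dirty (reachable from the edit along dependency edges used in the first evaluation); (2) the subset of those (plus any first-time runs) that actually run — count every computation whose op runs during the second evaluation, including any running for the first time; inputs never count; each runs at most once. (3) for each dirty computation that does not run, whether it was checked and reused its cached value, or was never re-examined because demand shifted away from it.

First evaluation (everything demanded from the output):
  t3 = max2(4, 1) = 4
  t5 = min2(4, 4) = 4

Propagation after the edit:
  t3: runs — a3 4->0; result 1.
  t5: runs — t3 4->1; a3 4->0; result 0.

Marked dirty: t3, t5.
Computations that run: t3, t5 — 2 in total.
Every dirty computation ran.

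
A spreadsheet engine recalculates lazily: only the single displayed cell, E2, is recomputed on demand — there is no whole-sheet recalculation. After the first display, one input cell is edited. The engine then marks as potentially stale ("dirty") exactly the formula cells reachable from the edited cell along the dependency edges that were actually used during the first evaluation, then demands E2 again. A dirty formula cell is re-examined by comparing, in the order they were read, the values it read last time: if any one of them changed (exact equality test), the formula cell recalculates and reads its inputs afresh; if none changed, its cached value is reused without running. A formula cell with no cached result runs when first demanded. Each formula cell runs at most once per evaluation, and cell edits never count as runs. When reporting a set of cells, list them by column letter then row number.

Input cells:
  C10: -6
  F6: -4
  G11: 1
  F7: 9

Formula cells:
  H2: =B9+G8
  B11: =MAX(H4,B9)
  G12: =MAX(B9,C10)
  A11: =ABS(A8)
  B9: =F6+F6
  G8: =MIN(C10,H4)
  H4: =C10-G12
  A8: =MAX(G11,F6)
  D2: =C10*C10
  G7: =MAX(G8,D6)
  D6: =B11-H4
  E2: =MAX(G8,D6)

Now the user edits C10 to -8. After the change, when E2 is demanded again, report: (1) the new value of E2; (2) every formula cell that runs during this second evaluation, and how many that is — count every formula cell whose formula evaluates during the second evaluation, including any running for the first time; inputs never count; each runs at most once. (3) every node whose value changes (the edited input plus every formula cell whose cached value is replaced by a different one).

New value of E2: 0.
Formula cells that run: E2, G8, G12, H4 — 4 in total.
Values that change: C10, G8, G12.
Key observation: the cutoff stops propagation at B11 — its inputs' values are unchanged, so it reuses its cache.

First evaluation (everything demanded from the output):
  B9 = -4 + -4 = -8
  G12 = MAX(-8, -6) = -6
  H4 = -6 - -6 = 0
  B11 = MAX(0, -8) = 0
  D6 = 0 - 0 = 0
  G8 = MIN(-6, 0) = -6
  E2 = MAX(-6, 0) = 0

Propagation after the edit:
  G12: runs — C10 -6->-8; result -8.
  H4: runs — C10 -6->-8; G12 -6->-8; result 0 (same value as before).
  B11: checked — values it read are unchanged (H4 unchanged, B9 unchanged); reused cached 0 without running.
  D6: checked — values it read are unchanged (B11 unchanged, H4 unchanged); reused cached 0 without running.
  G8: runs — C10 -6->-8; result -8.
  E2: runs — G8 -6->-8; result 0 (same value as before).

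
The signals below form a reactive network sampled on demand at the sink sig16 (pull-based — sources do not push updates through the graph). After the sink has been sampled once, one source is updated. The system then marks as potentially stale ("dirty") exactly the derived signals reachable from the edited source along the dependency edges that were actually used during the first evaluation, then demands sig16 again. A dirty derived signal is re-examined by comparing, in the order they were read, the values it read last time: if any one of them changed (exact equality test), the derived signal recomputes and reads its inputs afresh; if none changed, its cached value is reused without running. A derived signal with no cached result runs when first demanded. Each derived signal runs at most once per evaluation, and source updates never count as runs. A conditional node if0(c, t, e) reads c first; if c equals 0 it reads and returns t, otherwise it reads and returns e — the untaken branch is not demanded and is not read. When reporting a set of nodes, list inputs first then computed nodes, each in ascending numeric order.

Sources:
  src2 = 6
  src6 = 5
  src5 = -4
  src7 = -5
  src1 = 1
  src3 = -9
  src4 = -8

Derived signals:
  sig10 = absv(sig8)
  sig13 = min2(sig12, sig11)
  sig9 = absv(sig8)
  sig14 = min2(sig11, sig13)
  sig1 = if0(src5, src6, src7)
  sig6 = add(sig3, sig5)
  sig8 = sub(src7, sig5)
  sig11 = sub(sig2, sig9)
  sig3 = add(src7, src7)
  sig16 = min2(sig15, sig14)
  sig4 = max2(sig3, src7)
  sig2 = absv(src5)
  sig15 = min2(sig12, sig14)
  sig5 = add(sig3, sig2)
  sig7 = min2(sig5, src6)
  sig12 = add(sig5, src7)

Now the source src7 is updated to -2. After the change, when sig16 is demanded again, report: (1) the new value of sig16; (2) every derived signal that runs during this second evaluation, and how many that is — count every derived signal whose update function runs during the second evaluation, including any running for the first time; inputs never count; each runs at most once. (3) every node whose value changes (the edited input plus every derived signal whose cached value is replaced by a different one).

sig16 now evaluates to -2.
Run set: sig3, sig5, sig8, sig9, sig11, sig12, sig13, sig14, sig15, sig16 (10 run).
Changed values: src7, sig3, sig5, sig8, sig9, sig11, sig12, sig13, sig14, sig15, sig16.

Initial pass — values computed on the first demand:
  sig2 = absv(-4) = 4
  sig3 = add(-5, -5) = -10
  sig5 = add(-10, 4) = -6
  sig8 = sub(-5, -6) = 1
  sig9 = absv(1) = 1
  sig11 = sub(4, 1) = 3
  sig12 = add(-6, -5) = -11
  sig13 = min2(-11, 3) = -11
  sig14 = min2(3, -11) = -11
  sig15 = min2(-11, -11) = -11
  sig16 = min2(-11, -11) = -11

Second demand — change propagation:
  sig3: re-runs because src7 -5->-2; src7 -5->-2; new result -4.
  sig5: re-runs because sig3 -10->-4; new result 0.
  sig8: re-runs because src7 -5->-2; sig5 -6->0; new result -2.
  sig9: re-runs because sig8 1->-2; new result 2.
  sig11: re-runs because sig9 1->2; new result 2.
  sig12: re-runs because sig5 -6->0; src7 -5->-2; new result -2.
  sig13: re-runs because sig12 -11->-2; sig11 3->2; new result -2.
  sig14: re-runs because sig11 3->2; sig13 -11->-2; new result -2.
  sig15: re-runs because sig12 -11->-2; sig14 -11->-2; new result -2.
  sig16: re-runs because sig15 -11->-2; sig14 -11->-2; new result -2.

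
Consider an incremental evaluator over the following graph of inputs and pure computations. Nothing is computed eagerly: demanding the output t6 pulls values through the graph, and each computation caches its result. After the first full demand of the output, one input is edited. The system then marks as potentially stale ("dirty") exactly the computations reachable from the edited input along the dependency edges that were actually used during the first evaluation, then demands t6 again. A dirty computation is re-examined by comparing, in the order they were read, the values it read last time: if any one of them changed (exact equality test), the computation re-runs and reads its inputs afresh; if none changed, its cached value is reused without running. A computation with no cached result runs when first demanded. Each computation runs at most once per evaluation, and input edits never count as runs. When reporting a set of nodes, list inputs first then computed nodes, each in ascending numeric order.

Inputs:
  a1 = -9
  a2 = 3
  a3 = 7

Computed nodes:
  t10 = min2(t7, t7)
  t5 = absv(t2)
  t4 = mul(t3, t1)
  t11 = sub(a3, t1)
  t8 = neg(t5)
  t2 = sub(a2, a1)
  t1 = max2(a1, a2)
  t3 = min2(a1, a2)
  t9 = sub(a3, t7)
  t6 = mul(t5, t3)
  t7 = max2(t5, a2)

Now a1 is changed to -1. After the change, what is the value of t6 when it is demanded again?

Initial pass — values computed on the first demand:
  t2 = sub(3, -9) = 12
  t3 = min2(-9, 3) = -9
  t5 = absv(12) = 12
  t6 = mul(12, -9) = -108

Second demand — change propagation:
  t2: re-runs because a1 -9->-1; new result 4.
  t3: re-runs because a1 -9->-1; new result -1.
  t5: re-runs because t2 12->4; new result 4.
  t6: re-runs because t5 12->4; t3 -9->-1; new result -4.

t6 now evaluates to -4.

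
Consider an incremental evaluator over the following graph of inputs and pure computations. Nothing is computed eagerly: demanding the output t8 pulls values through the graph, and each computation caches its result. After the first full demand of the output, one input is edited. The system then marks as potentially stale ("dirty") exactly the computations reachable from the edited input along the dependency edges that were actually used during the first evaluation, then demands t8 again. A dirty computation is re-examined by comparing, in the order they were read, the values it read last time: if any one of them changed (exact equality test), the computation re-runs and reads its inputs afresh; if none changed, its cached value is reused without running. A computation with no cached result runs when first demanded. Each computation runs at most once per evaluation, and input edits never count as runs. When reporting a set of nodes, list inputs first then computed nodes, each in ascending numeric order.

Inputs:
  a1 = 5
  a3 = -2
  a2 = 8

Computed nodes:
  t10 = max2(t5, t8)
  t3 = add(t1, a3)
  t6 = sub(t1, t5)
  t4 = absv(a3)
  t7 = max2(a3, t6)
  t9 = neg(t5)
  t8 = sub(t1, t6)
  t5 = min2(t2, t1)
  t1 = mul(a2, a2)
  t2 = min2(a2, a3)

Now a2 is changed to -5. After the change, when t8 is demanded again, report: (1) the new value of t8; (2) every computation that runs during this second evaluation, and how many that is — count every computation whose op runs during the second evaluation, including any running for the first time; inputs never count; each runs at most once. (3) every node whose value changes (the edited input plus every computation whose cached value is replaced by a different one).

Initial pass — values computed on the first demand:
  t1 = mul(8, 8) = 64
  t2 = min2(8, -2) = -2
  t5 = min2(-2, 64) = -2
  t6 = sub(64, -2) = 66
  t8 = sub(64, 66) = -2

Second demand — change propagation:
  t1: re-runs because a2 8->-5; a2 8->-5; new result 25.
  t2: re-runs because a2 8->-5; new result -5.
  t5: re-runs because t2 -2->-5; t1 64->25; new result -5.
  t6: re-runs because t1 64->25; t5 -2->-5; new result 30.
  t8: re-runs because t1 64->25; t6 66->30; new result -5.

t8 now evaluates to -5.
Run set: t1, t2, t5, t6, t8 (5 run).
Changed values: a2, t1, t2, t5, t6, t8.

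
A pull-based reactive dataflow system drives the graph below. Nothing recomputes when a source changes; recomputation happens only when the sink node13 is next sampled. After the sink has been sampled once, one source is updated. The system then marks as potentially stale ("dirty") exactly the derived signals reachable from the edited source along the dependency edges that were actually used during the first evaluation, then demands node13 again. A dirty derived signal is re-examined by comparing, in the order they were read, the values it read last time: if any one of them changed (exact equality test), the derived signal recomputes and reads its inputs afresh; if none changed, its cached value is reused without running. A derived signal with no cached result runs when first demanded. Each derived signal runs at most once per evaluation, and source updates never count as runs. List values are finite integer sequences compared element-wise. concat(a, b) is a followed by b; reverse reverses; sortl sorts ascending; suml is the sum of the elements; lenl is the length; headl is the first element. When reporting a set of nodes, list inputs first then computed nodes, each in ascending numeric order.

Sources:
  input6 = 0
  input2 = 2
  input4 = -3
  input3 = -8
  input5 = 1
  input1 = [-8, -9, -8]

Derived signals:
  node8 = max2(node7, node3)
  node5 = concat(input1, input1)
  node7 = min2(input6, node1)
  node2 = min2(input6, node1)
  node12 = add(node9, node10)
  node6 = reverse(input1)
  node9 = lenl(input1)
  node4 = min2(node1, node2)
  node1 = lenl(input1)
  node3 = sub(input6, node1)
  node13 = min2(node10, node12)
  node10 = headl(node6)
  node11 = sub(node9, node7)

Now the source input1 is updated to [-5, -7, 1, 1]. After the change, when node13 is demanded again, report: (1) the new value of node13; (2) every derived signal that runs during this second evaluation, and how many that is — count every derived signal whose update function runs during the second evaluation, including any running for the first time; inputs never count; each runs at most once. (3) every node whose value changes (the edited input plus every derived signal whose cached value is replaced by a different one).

First evaluation (everything demanded from the output):
  node6 = reverse([-8, -9, -8]) = [-8, -9, -8]
  node9 = lenl([-8, -9, -8]) = 3
  node10 = headl([-8, -9, -8]) = -8
  node12 = add(3, -8) = -5
  node13 = min2(-8, -5) = -8

Propagation after the edit:
  node6: runs — input1 [-8, -9, -8]->[-5, -7, 1, 1]; result [1, 1, -7, -5].
  node9: runs — input1 [-8, -9, -8]->[-5, -7, 1, 1]; result 4.
  node10: runs — node6 [-8, -9, -8]->[1, 1, -7, -5]; result 1.
  node12: runs — node9 3->4; node10 -8->1; result 5.
  node13: runs — node10 -8->1; node12 -5->5; result 1.

New value of node13: 1.
Derived signals that run: node6, node9, node10, node12, node13 — 5 in total.
Values that change: input1, node6, node9, node10, node12, node13.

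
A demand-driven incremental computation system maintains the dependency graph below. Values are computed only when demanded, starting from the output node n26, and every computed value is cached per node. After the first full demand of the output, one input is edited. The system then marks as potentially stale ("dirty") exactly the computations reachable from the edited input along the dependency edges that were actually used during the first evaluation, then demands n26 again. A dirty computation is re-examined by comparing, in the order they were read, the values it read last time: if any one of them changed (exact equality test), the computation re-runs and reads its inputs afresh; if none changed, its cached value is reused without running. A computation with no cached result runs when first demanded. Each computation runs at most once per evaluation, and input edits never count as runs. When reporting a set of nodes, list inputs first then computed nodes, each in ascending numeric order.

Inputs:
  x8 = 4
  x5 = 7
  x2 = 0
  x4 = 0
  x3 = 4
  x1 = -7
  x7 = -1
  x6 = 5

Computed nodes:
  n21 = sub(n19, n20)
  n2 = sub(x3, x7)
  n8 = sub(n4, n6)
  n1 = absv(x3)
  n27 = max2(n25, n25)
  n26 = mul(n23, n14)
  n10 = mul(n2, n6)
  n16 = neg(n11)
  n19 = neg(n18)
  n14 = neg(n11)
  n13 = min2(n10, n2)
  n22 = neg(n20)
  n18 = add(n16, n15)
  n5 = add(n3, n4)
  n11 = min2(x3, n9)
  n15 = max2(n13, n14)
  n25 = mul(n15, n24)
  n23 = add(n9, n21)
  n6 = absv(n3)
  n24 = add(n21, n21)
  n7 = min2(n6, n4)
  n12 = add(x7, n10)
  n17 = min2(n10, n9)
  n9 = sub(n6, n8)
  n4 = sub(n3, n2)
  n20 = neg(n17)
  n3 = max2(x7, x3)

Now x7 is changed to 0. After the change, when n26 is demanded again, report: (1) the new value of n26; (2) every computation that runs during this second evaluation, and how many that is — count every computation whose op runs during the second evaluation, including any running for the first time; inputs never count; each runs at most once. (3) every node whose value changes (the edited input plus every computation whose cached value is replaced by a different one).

First evaluation (everything demanded from the output):
  n2 = sub(4, -1) = 5
  n3 = max2(-1, 4) = 4
  n4 = sub(4, 5) = -1
  n6 = absv(4) = 4
  n8 = sub(-1, 4) = -5
  n9 = sub(4, -5) = 9
  n10 = mul(5, 4) = 20
  n11 = min2(4, 9) = 4
  n13 = min2(20, 5) = 5
  n14 = neg(4) = -4
  n15 = max2(5, -4) = 5
  n16 = neg(4) = -4
  n17 = min2(20, 9) = 9
  n18 = add(-4, 5) = 1
  n19 = neg(1) = -1
  n20 = neg(9) = -9
  n21 = sub(-1, -9) = 8
  n23 = add(9, 8) = 17
  n26 = mul(17, -4) = -68

Propagation after the edit:
  n2: runs — x7 -1->0; result 4.
  n3: runs — x7 -1->0; result 4 (same value as before).
  n4: runs — n2 5->4; result 0.
  n6: checked — values it read are unchanged (n3 unchanged); reused cached 4 without running.
  n8: runs — n4 -1->0; result -4.
  n9: runs — n8 -5->-4; result 8.
  n10: runs — n2 5->4; result 16.
  n11: runs — n9 9->8; result 4 (same value as before).
  n13: runs — n10 20->16; n2 5->4; result 4.
  n14: checked — values it read are unchanged (n11 unchanged); reused cached -4 without running.
  n15: runs — n13 5->4; result 4.
  n16: checked — values it read are unchanged (n11 unchanged); reused cached -4 without running.
  n17: runs — n10 20->16; n9 9->8; result 8.
  n18: runs — n15 5->4; result 0.
  n19: runs — n18 1->0; result 0.
  n20: runs — n17 9->8; result -8.
  n21: runs — n19 -1->0; n20 -9->-8; result 8 (same value as before).
  n23: runs — n9 9->8; result 16.
  n26: runs — n23 17->16; result -64.

Key observation: the cutoff stops propagation at n6 — its inputs' values are unchanged, so it reuses its cache.

New value of n26: -64.
Computations that run: n2, n3, n4, n8, n9, n10, n11, n13, n15, n17, n18, n19, n20, n21, n23, n26 — 16 in total.
Values that change: x7, n2, n4, n8, n9, n10, n13, n15, n17, n18, n19, n20, n23, n26.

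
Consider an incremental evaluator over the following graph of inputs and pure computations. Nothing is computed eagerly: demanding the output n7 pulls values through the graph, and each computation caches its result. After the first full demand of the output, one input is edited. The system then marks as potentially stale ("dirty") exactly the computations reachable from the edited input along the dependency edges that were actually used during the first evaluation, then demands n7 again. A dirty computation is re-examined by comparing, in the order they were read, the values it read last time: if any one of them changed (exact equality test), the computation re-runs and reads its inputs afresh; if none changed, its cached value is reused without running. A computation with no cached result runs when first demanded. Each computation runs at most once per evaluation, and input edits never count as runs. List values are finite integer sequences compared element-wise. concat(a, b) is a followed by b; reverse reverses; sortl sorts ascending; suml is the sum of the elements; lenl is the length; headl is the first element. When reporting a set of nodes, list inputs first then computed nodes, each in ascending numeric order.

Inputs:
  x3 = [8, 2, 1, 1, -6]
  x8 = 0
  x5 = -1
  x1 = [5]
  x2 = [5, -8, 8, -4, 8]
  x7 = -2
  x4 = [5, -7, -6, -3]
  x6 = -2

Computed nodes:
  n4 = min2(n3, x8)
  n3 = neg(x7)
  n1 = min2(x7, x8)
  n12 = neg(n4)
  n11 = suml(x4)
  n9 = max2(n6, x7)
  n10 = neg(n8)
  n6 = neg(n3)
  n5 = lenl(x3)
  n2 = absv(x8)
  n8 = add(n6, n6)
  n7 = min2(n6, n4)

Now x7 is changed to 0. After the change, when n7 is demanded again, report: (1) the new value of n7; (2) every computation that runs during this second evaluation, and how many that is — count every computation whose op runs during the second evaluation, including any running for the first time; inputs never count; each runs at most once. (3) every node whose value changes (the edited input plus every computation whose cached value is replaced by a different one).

n7 now evaluates to 0.
Run set: n3, n4, n6, n7 (4 run).
Changed values: x7, n3, n6, n7.

Initial pass — values computed on the first demand:
  n3 = neg(-2) = 2
  n4 = min2(2, 0) = 0
  n6 = neg(2) = -2
  n7 = min2(-2, 0) = -2

Second demand — change propagation:
  n3: re-runs because x7 -2->0; new result 0.
  n4: re-runs because n3 2->0; new result 0 (unchanged).
  n6: re-runs because n3 2->0; new result 0.
  n7: re-runs because n6 -2->0; new result 0.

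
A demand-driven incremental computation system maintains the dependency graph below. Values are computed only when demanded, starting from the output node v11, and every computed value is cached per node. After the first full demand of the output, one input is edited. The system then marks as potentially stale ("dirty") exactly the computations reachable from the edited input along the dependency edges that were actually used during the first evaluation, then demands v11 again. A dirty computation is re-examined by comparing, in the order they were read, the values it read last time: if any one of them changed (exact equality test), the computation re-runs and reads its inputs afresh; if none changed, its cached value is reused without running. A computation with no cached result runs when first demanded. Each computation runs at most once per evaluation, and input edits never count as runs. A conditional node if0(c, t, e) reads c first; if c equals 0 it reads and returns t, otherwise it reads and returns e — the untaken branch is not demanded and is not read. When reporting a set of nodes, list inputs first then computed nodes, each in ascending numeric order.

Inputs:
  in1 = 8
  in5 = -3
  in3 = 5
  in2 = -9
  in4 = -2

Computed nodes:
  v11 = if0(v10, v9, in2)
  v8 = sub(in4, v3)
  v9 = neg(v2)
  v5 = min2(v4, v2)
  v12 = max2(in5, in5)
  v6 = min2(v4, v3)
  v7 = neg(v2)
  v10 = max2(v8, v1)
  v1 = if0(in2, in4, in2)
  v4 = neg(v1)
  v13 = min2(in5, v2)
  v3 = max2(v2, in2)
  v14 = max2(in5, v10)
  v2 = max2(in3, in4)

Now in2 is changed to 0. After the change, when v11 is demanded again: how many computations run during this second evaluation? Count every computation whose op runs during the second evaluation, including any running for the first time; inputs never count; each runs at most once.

Computations that run: v1, v3, v10, v11 — 4 in total.
Key observation: the cutoff stops propagation at v8 — its inputs' values are unchanged, so it reuses its cache.

First evaluation (everything demanded from the output):
  v1 = if0(in2=-9 -> else branch in2) = -9
  v2 = max2(5, -2) = 5
  v3 = max2(5, -9) = 5
  v8 = sub(-2, 5) = -7
  v10 = max2(-7, -9) = -7
  v11 = if0(v10=-7 -> else branch in2) = -9

Propagation after the edit:
  v1: runs — in2 -9->0; in2 -9->0; result -2.
  v3: runs — in2 -9->0; result 5 (same value as before).
  v8: checked — values it read are unchanged (in4 unchanged, v3 unchanged); reused cached -7 without running.
  v10: runs — v1 -9->-2; result -2.
  v11: runs — v10 -7->-2; in2 -9->0; result 0.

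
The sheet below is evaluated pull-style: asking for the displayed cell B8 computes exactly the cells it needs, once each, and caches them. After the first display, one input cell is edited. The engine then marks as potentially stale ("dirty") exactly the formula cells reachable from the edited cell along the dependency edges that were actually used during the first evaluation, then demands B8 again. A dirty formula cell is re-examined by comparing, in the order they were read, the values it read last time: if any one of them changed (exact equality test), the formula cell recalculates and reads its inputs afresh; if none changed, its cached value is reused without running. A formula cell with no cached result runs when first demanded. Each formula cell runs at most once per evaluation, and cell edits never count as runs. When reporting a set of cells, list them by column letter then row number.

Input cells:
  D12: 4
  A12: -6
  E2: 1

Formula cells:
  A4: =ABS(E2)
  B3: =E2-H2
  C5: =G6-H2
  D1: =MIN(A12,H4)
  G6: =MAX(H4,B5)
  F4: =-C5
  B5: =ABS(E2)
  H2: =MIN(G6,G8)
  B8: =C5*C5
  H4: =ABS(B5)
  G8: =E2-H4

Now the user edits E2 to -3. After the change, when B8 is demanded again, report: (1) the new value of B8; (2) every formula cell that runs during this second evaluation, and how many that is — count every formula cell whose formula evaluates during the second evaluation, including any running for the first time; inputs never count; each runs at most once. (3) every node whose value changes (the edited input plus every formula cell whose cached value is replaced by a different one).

Demanding B8 again yields 81.
7 formula cells run: B5, B8, C5, G6, G8, H2, H4.
The nodes whose values change: B5, B8, C5, E2, G6, G8, H2, H4.

First demand of the output computes:
  B5 = ABS(1) = 1
  H4 = ABS(1) = 1
  G6 = MAX(1, 1) = 1
  G8 = 1 - 1 = 0
  H2 = MIN(1, 0) = 0
  C5 = 1 - 0 = 1
  B8 = 1 * 1 = 1

After the edit, cleaning proceeds:
  B5: a read changed (E2 1->-3) — executes, giving 3.
  H4: a read changed (B5 1->3) — executes, giving 3.
  G6: a read changed (H4 1->3; B5 1->3) — executes, giving 3.
  G8: a read changed (E2 1->-3; H4 1->3) — executes, giving -6.
  H2: a read changed (G6 1->3; G8 0->-6) — executes, giving -6.
  C5: a read changed (G6 1->3; H2 0->-6) — executes, giving 9.
  B8: a read changed (C5 1->9; C5 1->9) — executes, giving 81.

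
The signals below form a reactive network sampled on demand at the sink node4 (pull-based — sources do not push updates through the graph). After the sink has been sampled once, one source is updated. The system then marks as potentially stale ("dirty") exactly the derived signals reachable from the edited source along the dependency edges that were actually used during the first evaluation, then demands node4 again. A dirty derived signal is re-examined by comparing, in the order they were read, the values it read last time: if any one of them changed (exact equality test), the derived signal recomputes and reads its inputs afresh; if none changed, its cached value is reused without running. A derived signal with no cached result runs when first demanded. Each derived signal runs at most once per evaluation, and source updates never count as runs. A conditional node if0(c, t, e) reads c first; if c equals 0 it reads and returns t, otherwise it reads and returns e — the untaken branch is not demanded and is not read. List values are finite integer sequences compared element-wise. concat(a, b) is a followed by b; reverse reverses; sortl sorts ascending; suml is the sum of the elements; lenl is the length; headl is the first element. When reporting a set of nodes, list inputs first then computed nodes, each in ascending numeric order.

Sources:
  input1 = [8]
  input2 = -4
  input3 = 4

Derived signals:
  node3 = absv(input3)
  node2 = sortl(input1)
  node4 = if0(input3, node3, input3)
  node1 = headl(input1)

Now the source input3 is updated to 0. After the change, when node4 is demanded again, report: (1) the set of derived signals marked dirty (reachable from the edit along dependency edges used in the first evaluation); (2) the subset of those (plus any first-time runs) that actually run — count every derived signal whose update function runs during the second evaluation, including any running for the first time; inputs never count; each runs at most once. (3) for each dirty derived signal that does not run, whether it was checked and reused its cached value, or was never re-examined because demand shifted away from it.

Initial pass — values computed on the first demand:
  node4 = if0(input3=4 -> else branch input3) = 4

Second demand — change propagation:
  node3: newly demanded (no cache) — executes and yields 0.
  node4: re-runs because input3 4->0; input3 4->0; new result 0.

The important point: the flipped condition pulls in fresh nodes; node3 runs for the first time.

Dirty set: node4.
Run set: node3, node4 (2 run).
All dirty derived signals ended up running.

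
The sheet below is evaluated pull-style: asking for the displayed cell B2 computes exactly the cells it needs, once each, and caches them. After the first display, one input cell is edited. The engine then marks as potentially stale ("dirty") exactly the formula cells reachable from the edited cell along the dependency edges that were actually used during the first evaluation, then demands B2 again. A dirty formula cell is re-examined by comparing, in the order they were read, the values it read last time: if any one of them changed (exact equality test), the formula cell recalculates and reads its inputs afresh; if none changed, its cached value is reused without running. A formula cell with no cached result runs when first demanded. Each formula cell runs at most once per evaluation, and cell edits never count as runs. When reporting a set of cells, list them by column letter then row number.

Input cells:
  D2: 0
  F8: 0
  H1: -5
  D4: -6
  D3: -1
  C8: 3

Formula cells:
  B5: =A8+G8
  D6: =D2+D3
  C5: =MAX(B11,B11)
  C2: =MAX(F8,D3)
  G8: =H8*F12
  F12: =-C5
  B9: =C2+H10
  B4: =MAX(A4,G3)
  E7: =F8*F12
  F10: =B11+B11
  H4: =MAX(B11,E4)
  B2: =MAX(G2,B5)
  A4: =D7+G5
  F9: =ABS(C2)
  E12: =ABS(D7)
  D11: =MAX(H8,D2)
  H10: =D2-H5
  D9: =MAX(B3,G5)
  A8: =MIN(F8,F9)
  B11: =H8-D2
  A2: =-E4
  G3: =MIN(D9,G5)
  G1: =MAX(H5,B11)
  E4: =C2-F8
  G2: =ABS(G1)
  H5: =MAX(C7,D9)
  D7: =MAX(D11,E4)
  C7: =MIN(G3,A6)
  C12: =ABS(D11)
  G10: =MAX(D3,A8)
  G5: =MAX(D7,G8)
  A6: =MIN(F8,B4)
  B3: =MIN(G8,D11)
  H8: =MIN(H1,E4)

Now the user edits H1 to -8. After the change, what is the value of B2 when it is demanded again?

First demand of the output computes:
  C2 = MAX(0, -1) = 0
  E4 = 0 - 0 = 0
  F9 = ABS(0) = 0
  A8 = MIN(0, 0) = 0
  H8 = MIN(-5, 0) = -5
  B11 = -5 - 0 = -5
  C5 = MAX(-5, -5) = -5
  D11 = MAX(-5, 0) = 0
  D7 = MAX(0, 0) = 0
  F12 = -(-5) = 5
  G8 = -5 * 5 = -25
  B3 = MIN(-25, 0) = -25
  B5 = 0 + -25 = -25
  G5 = MAX(0, -25) = 0
  A4 = 0 + 0 = 0
  D9 = MAX(-25, 0) = 0
  G3 = MIN(0, 0) = 0
  B4 = MAX(0, 0) = 0
  A6 = MIN(0, 0) = 0
  C7 = MIN(0, 0) = 0
  H5 = MAX(0, 0) = 0
  G1 = MAX(0, -5) = 0
  G2 = ABS(0) = 0
  B2 = MAX(0, -25) = 0

After the edit, cleaning proceeds:
  H8: a read changed (H1 -5->-8) — executes, giving -8.
  B11: a read changed (H8 -5->-8) — executes, giving -8.
  C5: a read changed (B11 -5->-8; B11 -5->-8) — executes, giving -8.
  D11: a read changed (H8 -5->-8) — executes, giving 0 — identical to its old value.
  D7: dirty, but its reads are unchanged (D11 unchanged, E4 unchanged); cached 0 stands.
  F12: a read changed (C5 -5->-8) — executes, giving 8.
  G8: a read changed (H8 -5->-8; F12 5->8) — executes, giving -64.
  B3: a read changed (G8 -25->-64) — executes, giving -64.
  B5: a read changed (G8 -25->-64) — executes, giving -64.
  G5: a read changed (G8 -25->-64) — executes, giving 0 — identical to its old value.
  A4: dirty, but its reads are unchanged (D7 unchanged, G5 unchanged); cached 0 stands.
  D9: a read changed (B3 -25->-64) — executes, giving 0 — identical to its old value.
  G3: dirty, but its reads are unchanged (D9 unchanged, G5 unchanged); cached 0 stands.
  B4: dirty, but its reads are unchanged (A4 unchanged, G3 unchanged); cached 0 stands.
  A6: dirty, but its reads are unchanged (F8 unchanged, B4 unchanged); cached 0 stands.
  C7: dirty, but its reads are unchanged (G3 unchanged, A6 unchanged); cached 0 stands.
  H5: dirty, but its reads are unchanged (C7 unchanged, D9 unchanged); cached 0 stands.
  G1: a read changed (B11 -5->-8) — executes, giving 0 — identical to its old value.
  G2: dirty, but its reads are unchanged (G1 unchanged); cached 0 stands.
  B2: a read changed (B5 -25->-64) — executes, giving 0 — identical to its old value.

Note where the cutoff bites: D7 is checked, finds nothing changed, and keeps its cache.

Demanding B2 again yields 0.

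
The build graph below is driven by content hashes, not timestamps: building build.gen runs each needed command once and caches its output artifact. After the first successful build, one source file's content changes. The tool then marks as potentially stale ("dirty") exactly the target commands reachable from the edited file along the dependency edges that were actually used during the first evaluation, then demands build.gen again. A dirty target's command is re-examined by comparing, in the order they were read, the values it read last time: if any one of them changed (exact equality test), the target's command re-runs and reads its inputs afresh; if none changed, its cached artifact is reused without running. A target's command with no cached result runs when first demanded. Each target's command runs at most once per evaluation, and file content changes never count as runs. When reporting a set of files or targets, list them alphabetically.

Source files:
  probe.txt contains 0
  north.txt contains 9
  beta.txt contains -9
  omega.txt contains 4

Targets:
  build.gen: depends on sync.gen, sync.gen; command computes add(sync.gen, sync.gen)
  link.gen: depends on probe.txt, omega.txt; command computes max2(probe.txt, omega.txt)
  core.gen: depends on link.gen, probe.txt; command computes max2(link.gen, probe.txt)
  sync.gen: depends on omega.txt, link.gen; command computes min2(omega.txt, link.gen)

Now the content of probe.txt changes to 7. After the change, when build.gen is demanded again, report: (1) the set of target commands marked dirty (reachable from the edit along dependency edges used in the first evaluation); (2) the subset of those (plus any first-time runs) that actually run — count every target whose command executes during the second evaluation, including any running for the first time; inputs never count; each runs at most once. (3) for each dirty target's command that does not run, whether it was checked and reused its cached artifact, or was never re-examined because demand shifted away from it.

Dirty set: build.gen, link.gen, sync.gen.
Run set: link.gen, sync.gen (2 run).
Re-examined without running (cache reused): build.gen.
The important point: sync.gen recomputes to an identical value, and the output ends up unchanged.

Initial pass — values computed on the first demand:
  link.gen = max2(0, 4) = 4
  sync.gen = min2(4, 4) = 4
  build.gen = add(4, 4) = 8

Second demand — change propagation:
  link.gen: re-runs because probe.txt 0->7; new result 7.
  sync.gen: re-runs because link.gen 4->7; new result 4 (unchanged).
  build.gen: re-examined; everything it read last time is the same (sync.gen unchanged, sync.gen unchanged) — cache 8 kept, no run.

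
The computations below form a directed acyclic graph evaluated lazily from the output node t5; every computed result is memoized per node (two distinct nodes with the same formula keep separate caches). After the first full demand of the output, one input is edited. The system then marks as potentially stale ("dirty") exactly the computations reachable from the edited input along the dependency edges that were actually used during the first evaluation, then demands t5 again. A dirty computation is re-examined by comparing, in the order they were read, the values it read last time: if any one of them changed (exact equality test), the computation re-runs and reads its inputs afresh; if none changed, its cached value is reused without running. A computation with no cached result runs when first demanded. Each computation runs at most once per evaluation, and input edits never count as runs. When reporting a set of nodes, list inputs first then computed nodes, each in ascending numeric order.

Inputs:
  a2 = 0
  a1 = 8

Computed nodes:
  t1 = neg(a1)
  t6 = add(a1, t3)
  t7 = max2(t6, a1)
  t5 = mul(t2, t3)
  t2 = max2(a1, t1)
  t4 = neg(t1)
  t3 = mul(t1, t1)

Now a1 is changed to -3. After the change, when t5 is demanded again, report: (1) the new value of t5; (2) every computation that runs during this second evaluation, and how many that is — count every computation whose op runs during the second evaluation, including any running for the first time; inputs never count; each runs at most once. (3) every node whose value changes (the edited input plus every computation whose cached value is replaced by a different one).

Demanding t5 again yields 27.
4 computations run: t1, t2, t3, t5.
The nodes whose values change: a1, t1, t2, t3, t5.

First demand of the output computes:
  t1 = neg(8) = -8
  t2 = max2(8, -8) = 8
  t3 = mul(-8, -8) = 64
  t5 = mul(8, 64) = 512

After the edit, cleaning proceeds:
  t1: a read changed (a1 8->-3) — executes, giving 3.
  t2: a read changed (a1 8->-3; t1 -8->3) — executes, giving 3.
  t3: a read changed (t1 -8->3; t1 -8->3) — executes, giving 9.
  t5: a read changed (t2 8->3; t3 64->9) — executes, giving 27.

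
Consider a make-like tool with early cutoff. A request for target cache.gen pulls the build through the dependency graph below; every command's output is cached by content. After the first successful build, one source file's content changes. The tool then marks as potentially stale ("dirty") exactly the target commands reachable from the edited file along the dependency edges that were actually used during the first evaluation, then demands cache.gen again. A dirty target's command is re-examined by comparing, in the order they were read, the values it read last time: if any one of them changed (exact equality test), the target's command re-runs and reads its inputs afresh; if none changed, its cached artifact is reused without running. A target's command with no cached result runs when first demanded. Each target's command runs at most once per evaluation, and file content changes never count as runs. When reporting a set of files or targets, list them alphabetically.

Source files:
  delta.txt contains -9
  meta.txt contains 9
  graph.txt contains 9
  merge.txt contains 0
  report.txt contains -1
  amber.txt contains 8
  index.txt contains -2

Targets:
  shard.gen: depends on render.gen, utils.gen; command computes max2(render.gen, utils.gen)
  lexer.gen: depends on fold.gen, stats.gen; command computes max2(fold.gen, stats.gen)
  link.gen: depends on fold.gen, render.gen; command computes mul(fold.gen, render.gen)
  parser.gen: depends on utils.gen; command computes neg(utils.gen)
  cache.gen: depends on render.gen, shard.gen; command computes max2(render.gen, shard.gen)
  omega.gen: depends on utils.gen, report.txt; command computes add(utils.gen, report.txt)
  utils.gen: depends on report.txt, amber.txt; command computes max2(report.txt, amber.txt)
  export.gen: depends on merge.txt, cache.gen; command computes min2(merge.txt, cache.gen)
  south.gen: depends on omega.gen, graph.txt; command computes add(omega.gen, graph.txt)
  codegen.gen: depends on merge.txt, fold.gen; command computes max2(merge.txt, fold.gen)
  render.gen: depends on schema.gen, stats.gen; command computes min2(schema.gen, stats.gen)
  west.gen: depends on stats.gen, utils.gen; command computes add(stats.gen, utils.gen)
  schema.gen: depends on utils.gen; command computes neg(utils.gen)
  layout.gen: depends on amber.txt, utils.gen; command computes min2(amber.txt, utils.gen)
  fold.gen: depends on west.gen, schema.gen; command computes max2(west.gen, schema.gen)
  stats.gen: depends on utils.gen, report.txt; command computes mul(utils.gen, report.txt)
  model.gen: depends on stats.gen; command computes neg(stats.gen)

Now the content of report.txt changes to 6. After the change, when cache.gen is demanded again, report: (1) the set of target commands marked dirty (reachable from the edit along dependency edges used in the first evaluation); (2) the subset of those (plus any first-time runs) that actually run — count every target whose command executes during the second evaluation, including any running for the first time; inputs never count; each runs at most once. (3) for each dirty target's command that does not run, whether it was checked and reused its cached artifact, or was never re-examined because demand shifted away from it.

The edit dirties: cache.gen, render.gen, schema.gen, shard.gen, stats.gen, utils.gen.
3 target commands run: render.gen, stats.gen, utils.gen.
Cache hits after checking: cache.gen, schema.gen, shard.gen.
Note where the cutoff bites: schema.gen is checked, finds nothing changed, and keeps its cache.

First demand of the output computes:
  utils.gen = max2(-1, 8) = 8
  schema.gen = neg(8) = -8
  stats.gen = mul(8, -1) = -8
  render.gen = min2(-8, -8) = -8
  shard.gen = max2(-8, 8) = 8
  cache.gen = max2(-8, 8) = 8

After the edit, cleaning proceeds:
  utils.gen: a read changed (report.txt -1->6) — executes, giving 8 — identical to its old value.
  schema.gen: dirty, but its reads are unchanged (utils.gen unchanged); cached -8 stands.
  stats.gen: a read changed (report.txt -1->6) — executes, giving 48.
  render.gen: a read changed (stats.gen -8->48) — executes, giving -8 — identical to its old value.
  shard.gen: dirty, but its reads are unchanged (render.gen unchanged, utils.gen unchanged); cached 8 stands.
  cache.gen: dirty, but its reads are unchanged (render.gen unchanged, shard.gen unchanged); cached 8 stands.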